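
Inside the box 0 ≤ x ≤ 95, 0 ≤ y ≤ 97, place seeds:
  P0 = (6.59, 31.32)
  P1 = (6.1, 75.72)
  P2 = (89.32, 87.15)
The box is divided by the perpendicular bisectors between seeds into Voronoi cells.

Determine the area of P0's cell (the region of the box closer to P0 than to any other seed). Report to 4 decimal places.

1. box [0,95]×[0,97]: [(0, 0) (95, 0) (95, 97) (0, 97)]
2. ⊥bis P0·P1 via (6.345,53.52): [(0, 53.45) (0, 0) (95, 0) (95, 54.4984)]  |A|=5127.5479
3. ⊥bis P0·P2 via (47.955,59.235): [(51.4756, 54.0181) (0, 53.45) (0, 0) (87.9295, 0)]  |A|=3750.5761
4. canonical 4-gon: [(51.4756, 54.0181) (0, 53.45) (0, 0) (87.9295, 0)]
5. shoelace: 3750.5761

Area of P0's cell: 3750.5761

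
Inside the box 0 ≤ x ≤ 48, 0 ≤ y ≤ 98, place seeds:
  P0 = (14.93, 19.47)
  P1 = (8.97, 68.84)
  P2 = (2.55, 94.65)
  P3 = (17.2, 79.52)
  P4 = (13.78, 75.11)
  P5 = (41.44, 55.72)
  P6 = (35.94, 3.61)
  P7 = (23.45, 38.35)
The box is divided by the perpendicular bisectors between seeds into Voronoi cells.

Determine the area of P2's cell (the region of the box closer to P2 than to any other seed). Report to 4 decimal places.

1. box [0,48]×[0,98]: [(0, 0) (48, 0) (48, 98) (0, 98)]
2. ⊥bis P2·P0 via (8.74,57.06): [(0, 55.6208) (48, 63.525) (48, 98) (0, 98)]  |A|=1844.5015
3. ⊥bis P2·P1 via (5.76,81.745): [(0, 80.3123) (48, 92.2518) (48, 98) (0, 98)]  |A|=562.4625
4. ⊥bis P2·P3 via (9.875,87.085): [(0, 80.3123) (3.8761, 81.2764) (21.1476, 98) (0, 98)]  |A|=211.1118
5. ⊥bis P2·P4 via (8.165,84.88): [(0, 80.3123) (0.3829, 80.4075) (6.7694, 84.0779) (21.1476, 98) (0, 98)]  |A|=207.4757
6. ⊥bis P2·P5 via (21.995,75.185): [(0, 80.3123) (0.3829, 80.4075) (6.7694, 84.0779) (21.1476, 98) (0, 98)]  |A|=207.4757
7. ⊥bis P2·P6 via (19.245,49.13): [(0, 80.3123) (0.3829, 80.4075) (6.7694, 84.0779) (21.1476, 98) (0, 98)]  |A|=207.4757
8. ⊥bis P2·P7 via (13,66.5): [(0, 80.3123) (0.3829, 80.4075) (6.7694, 84.0779) (21.1476, 98) (0, 98)]  |A|=207.4757
9. canonical 5-gon: [(0, 80.3123) (0.3829, 80.4075) (6.7694, 84.0779) (21.1476, 98) (0, 98)]
10. shoelace: 207.4757

Area of P2's cell: 207.4757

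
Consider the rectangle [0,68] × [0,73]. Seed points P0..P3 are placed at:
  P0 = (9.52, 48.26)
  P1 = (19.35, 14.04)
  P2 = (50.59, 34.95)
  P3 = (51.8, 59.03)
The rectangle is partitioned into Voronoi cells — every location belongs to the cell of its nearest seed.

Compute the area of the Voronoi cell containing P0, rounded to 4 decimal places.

Area of P0's cell: 1224.4191

1. box [0,68]×[0,73]: [(0, 0) (68, 0) (68, 73) (0, 73)]
2. ⊥bis P0·P1 via (14.435,31.15): [(0, 27.0034) (68, 46.537) (68, 73) (0, 73)]  |A|=2463.625
3. ⊥bis P0·P2 via (30.055,41.605): [(0, 27.0034) (27.9223, 35.0244) (40.2295, 73) (0, 73)]  |A|=1406.037
4. ⊥bis P0·P3 via (30.66,53.645): [(0, 27.0034) (27.9223, 35.0244) (32.111, 47.949) (25.7297, 73) (0, 73)]  |A|=1224.4191
5. canonical 5-gon: [(0, 27.0034) (27.9223, 35.0244) (32.111, 47.949) (25.7297, 73) (0, 73)]
6. shoelace: 1224.4191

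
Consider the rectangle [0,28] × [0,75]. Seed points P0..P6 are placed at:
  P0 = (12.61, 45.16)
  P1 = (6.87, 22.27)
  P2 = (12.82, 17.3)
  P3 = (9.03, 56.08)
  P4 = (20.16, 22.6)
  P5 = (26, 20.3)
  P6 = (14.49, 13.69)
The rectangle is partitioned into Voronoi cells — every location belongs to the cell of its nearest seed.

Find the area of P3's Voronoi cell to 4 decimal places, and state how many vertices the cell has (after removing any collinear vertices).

Area of P3's cell: 653.4492 (4 vertices)

1. box [0,28]×[0,75]: [(0, 0) (28, 0) (28, 75) (0, 75)]
2. ⊥bis P3·P0 via (10.82,50.62): [(0, 47.0728) (28, 56.2523) (28, 75) (0, 75)]  |A|=653.4492
3. ⊥bis P3·P1 via (7.95,39.175): [(0, 47.0728) (28, 56.2523) (28, 75) (0, 75)]  |A|=653.4492
4. ⊥bis P3·P2 via (10.925,36.69): [(0, 47.0728) (28, 56.2523) (28, 75) (0, 75)]  |A|=653.4492
5. ⊥bis P3·P4 via (14.595,39.34): [(0, 47.0728) (28, 56.2523) (28, 75) (0, 75)]  |A|=653.4492
6. ⊥bis P3·P5 via (17.515,38.19): [(0, 47.0728) (28, 56.2523) (28, 75) (0, 75)]  |A|=653.4492
7. ⊥bis P3·P6 via (11.76,34.885): [(0, 47.0728) (28, 56.2523) (28, 75) (0, 75)]  |A|=653.4492
8. canonical 4-gon: [(0, 47.0728) (28, 56.2523) (28, 75) (0, 75)]
9. shoelace: 653.4492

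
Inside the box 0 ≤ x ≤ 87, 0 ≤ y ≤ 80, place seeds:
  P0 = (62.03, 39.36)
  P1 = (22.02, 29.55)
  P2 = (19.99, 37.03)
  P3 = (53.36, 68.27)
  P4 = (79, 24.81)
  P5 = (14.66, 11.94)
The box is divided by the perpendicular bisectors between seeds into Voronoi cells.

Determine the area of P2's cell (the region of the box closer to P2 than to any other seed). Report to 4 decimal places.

Area of P2's cell: 1439.2264

1. box [0,87]×[0,80]: [(0, 0) (87, 0) (87, 80) (0, 80)]
2. ⊥bis P2·P0 via (41.01,38.195): [(0, 0) (43.1269, 0) (38.693, 80) (0, 80)]  |A|=3272.7969
3. ⊥bis P2·P1 via (21.005,33.29): [(0, 27.5894) (40.9814, 38.7114) (38.693, 80) (0, 80)]  |A|=1872.7189
4. ⊥bis P2·P3 via (36.675,52.65): [(0, 27.5894) (40.9814, 38.7114) (40.4312, 48.6377) (11.0707, 80) (0, 80)]  |A|=1439.5692
5. ⊥bis P2·P4 via (49.495,30.92): [(0, 27.5894) (40.9814, 38.7114) (40.4312, 48.6377) (11.0707, 80) (0, 80)]  |A|=1439.5692
6. ⊥bis P2·P5 via (17.325,24.485): [(0, 28.1654) (1.1905, 27.9125) (40.9814, 38.7114) (40.4312, 48.6377) (11.0707, 80) (0, 80)]  |A|=1439.2264
7. canonical 6-gon: [(0, 28.1654) (1.1905, 27.9125) (40.9814, 38.7114) (40.4312, 48.6377) (11.0707, 80) (0, 80)]
8. shoelace: 1439.2264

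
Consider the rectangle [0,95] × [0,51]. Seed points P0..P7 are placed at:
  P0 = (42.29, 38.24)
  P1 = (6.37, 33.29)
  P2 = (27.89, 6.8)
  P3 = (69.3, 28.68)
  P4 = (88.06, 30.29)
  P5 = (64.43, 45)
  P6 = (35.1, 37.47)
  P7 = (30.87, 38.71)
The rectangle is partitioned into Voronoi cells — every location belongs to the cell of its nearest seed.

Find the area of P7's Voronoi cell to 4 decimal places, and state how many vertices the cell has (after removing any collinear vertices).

Area of P7's cell: 398.2961 (4 vertices)

1. box [0,95]×[0,51]: [(0, 0) (95, 0) (95, 51) (0, 51)]
2. ⊥bis P7·P0 via (36.58,38.475): [(0, 0) (34.9965, 0) (37.0955, 51) (0, 51)]  |A|=1838.3461
3. ⊥bis P7·P1 via (18.62,36): [(26.5841, 0) (34.9965, 0) (37.0955, 51) (15.3016, 51)]  |A|=770.2604
4. ⊥bis P7·P2 via (29.38,22.755): [(21.3849, 23.5016) (35.9079, 22.1454) (37.0955, 51) (15.3016, 51)]  |A|=509.9806
5. ⊥bis P7·P3 via (50.085,33.695): [(21.3849, 23.5016) (35.9079, 22.1454) (37.0955, 51) (15.3016, 51)]  |A|=509.9806
6. ⊥bis P7·P4 via (59.465,34.5): [(21.3849, 23.5016) (35.9079, 22.1454) (37.0955, 51) (15.3016, 51)]  |A|=509.9806
7. ⊥bis P7·P5 via (47.65,41.855): [(21.3849, 23.5016) (35.9079, 22.1454) (37.0955, 51) (15.3016, 51)]  |A|=509.9806
8. ⊥bis P7·P6 via (32.985,38.09): [(21.3849, 23.5016) (28.5134, 22.8359) (36.7695, 51) (15.3016, 51)]  |A|=398.2961
9. canonical 4-gon: [(21.3849, 23.5016) (28.5134, 22.8359) (36.7695, 51) (15.3016, 51)]
10. shoelace: 398.2961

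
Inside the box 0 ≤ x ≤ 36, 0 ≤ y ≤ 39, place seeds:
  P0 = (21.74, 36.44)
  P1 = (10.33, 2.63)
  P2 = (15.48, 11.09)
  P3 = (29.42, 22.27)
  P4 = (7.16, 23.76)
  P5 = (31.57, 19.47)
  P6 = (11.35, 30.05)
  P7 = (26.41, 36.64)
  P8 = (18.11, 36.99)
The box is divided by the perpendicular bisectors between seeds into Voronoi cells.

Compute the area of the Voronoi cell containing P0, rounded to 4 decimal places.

Area of P0's cell: 53.2886

1. box [0,36]×[0,39]: [(0, 0) (36, 0) (36, 39) (0, 39)]
2. ⊥bis P0·P1 via (16.035,19.535): [(0, 24.9464) (36, 12.7973) (36, 39) (0, 39)]  |A|=724.6129
3. ⊥bis P0·P2 via (18.61,23.765): [(0, 28.3606) (36, 19.4707) (36, 39) (0, 39)]  |A|=543.0371
4. ⊥bis P0·P3 via (25.58,29.355): [(0, 28.3606) (16.3128, 24.3323) (36, 35.0025) (36, 39) (0, 39)]  |A|=390.1477
5. ⊥bis P0·P4 via (14.45,30.1): [(18.4559, 25.4938) (36, 35.0025) (36, 39) (6.7098, 39)]  |A|=232.8652
6. ⊥bis P0·P5 via (26.655,27.955): [(18.4559, 25.4938) (36, 35.0025) (36, 39) (6.7098, 39)]  |A|=232.8652
7. ⊥bis P0·P6 via (16.545,33.245): [(20.598, 26.6548) (36, 35.0025) (36, 39) (13.0056, 39)]  |A|=172.7193
8. ⊥bis P0·P7 via (24.075,36.54): [(20.598, 26.6548) (24.4099, 28.7208) (23.9696, 39) (13.0056, 39)]  |A|=87.7225
9. ⊥bis P0·P8 via (19.925,36.715): [(18.8351, 29.5214) (20.598, 26.6548) (24.4099, 28.7208) (23.9696, 39) (20.2712, 39)]  |A|=53.2886
10. canonical 5-gon: [(18.8351, 29.5214) (20.598, 26.6548) (24.4099, 28.7208) (23.9696, 39) (20.2712, 39)]
11. shoelace: 53.2886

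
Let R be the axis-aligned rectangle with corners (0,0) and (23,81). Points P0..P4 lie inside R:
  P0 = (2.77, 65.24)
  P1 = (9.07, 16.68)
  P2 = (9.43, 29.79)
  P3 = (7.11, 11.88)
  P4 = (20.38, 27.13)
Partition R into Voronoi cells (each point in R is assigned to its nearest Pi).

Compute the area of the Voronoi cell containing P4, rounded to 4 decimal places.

Area of P4's cell: 214.7899

1. box [0,23]×[0,81]: [(0, 0) (23, 0) (23, 81) (0, 81)]
2. ⊥bis P4·P0 via (11.575,46.185): [(0, 40.8364) (0, 0) (23, 0) (23, 51.4643)]  |A|=1061.4579
3. ⊥bis P4·P1 via (14.725,21.905): [(0, 40.8364) (0, 37.8418) (23, 12.949) (23, 51.4643)]  |A|=477.3636
4. ⊥bis P4·P2 via (14.905,28.46): [(20.1763, 50.1595) (13.6067, 23.1154) (23, 12.949) (23, 51.4643)]  |A|=214.7899
5. ⊥bis P4·P3 via (13.745,19.505): [(20.1763, 50.1595) (13.6067, 23.1154) (23, 12.949) (23, 51.4643)]  |A|=214.7899
6. canonical 4-gon: [(20.1763, 50.1595) (13.6067, 23.1154) (23, 12.949) (23, 51.4643)]
7. shoelace: 214.7899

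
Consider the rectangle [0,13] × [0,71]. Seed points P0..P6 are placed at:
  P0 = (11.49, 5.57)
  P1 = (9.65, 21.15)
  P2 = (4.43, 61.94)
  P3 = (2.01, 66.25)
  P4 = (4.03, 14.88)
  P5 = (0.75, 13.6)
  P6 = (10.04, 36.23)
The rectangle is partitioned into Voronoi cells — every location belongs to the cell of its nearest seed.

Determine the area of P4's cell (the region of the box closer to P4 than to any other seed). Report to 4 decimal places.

1. box [0,13]×[0,71]: [(0, 0) (13, 0) (13, 71) (0, 71)]
2. ⊥bis P4·P0 via (7.76,10.225): [(0, 4.007) (13, 14.4238) (13, 71) (0, 71)]  |A|=803.2001
3. ⊥bis P4·P1 via (6.84,18.015): [(0, 24.1459) (0, 4.007) (11.863, 13.5127)]  |A|=119.4542
4. ⊥bis P4·P2 via (4.23,38.41): [(0, 24.1459) (0, 4.007) (11.863, 13.5127)]  |A|=119.4542
5. ⊥bis P4·P3 via (3.02,40.565): [(0, 24.1459) (0, 4.007) (11.863, 13.5127)]  |A|=119.4542
6. ⊥bis P4·P5 via (2.39,14.24): [(0, 24.1459) (0, 20.3644) (4.8628, 7.9035) (11.863, 13.5127)]  |A|=79.683
7. ⊥bis P4·P6 via (7.035,25.555): [(0, 24.1459) (0, 20.3644) (4.8628, 7.9035) (11.863, 13.5127)]  |A|=79.683
8. canonical 4-gon: [(0, 24.1459) (0, 20.3644) (4.8628, 7.9035) (11.863, 13.5127)]
9. shoelace: 79.683

Area of P4's cell: 79.6830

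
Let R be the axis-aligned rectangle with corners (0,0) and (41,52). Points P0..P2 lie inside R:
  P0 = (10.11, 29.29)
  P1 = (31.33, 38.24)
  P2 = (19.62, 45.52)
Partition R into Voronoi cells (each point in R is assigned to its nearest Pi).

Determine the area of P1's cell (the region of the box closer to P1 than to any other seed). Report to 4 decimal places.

1. box [0,41]×[0,52]: [(0, 0) (41, 0) (41, 52) (0, 52)]
2. ⊥bis P1·P0 via (20.72,33.765): [(34.9611, 0) (41, 0) (41, 52) (13.029, 52)]  |A|=884.2569
3. ⊥bis P1·P2 via (25.475,41.88): [(20.6028, 34.0429) (34.9611, 0) (41, 0) (41, 52) (31.7665, 52)]  |A|=716.0215
4. canonical 5-gon: [(20.6028, 34.0429) (34.9611, 0) (41, 0) (41, 52) (31.7665, 52)]
5. shoelace: 716.0215

Area of P1's cell: 716.0215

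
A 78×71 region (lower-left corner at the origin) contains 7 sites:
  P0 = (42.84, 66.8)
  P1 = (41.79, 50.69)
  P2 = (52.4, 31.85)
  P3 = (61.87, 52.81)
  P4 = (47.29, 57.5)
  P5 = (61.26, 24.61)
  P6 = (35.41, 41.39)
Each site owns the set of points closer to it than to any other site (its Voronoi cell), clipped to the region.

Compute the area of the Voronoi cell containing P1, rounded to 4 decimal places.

1. box [0,78]×[0,71]: [(0, 0) (78, 0) (78, 71) (0, 71)]
2. ⊥bis P1·P0 via (42.315,58.745): [(0, 61.503) (0, 0) (78, 0) (78, 56.4192)]  |A|=4598.9628
3. ⊥bis P1·P2 via (47.095,41.27): [(74.4105, 56.6531) (0, 61.503) (0, 14.7478)]  |A|=1739.5377
4. ⊥bis P1·P3 via (51.83,51.75): [(52.6086, 44.3751) (51.1523, 58.169) (0, 61.503) (0, 14.7478)]  |A|=1580.2302
5. ⊥bis P1·P4 via (44.54,54.095): [(52.6086, 44.3751) (52.2389, 47.8771) (38.4723, 58.9955) (0, 61.503) (0, 14.7478)]  |A|=1515.4287
6. ⊥bis P1·P5 via (51.525,37.65): [(52.6086, 44.3751) (52.2389, 47.8771) (38.4723, 58.9955) (0, 61.503) (0, 14.7478)]  |A|=1515.4287
7. ⊥bis P1·P6 via (38.6,46.04): [(46.2482, 40.7931) (52.6086, 44.3751) (52.2389, 47.8771) (38.4723, 58.9955) (17.7459, 60.3463)]  |A|=277.2453
8. canonical 5-gon: [(46.2482, 40.7931) (52.6086, 44.3751) (52.2389, 47.8771) (38.4723, 58.9955) (17.7459, 60.3463)]
9. shoelace: 277.2453

Area of P1's cell: 277.2453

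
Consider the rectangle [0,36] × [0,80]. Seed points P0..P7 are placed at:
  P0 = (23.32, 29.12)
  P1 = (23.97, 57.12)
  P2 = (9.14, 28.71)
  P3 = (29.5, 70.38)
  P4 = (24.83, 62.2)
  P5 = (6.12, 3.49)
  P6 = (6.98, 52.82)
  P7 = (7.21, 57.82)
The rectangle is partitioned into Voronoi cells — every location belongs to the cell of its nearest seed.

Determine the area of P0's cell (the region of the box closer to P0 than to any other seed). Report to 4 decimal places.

1. box [0,36]×[0,80]: [(0, 0) (36, 0) (36, 80) (0, 80)]
2. ⊥bis P0·P1 via (23.645,43.12): [(0, 43.6689) (0, 0) (36, 0) (36, 42.8332)]  |A|=1557.0376
3. ⊥bis P0·P2 via (16.23,28.915): [(15.814, 43.3018) (17.066, 0) (36, 0) (36, 42.8332)]  |A|=842.2519
4. ⊥bis P0·P3 via (26.41,49.75): [(15.814, 43.3018) (17.066, 0) (36, 0) (36, 42.8332)]  |A|=842.2519
5. ⊥bis P0·P4 via (24.075,45.66): [(15.814, 43.3018) (17.066, 0) (36, 0) (36, 42.8332)]  |A|=842.2519
6. ⊥bis P0·P5 via (14.72,16.305): [(15.814, 43.3018) (16.6317, 15.0221) (36, 2.0242) (36, 42.8332)]  |A|=680.4353
7. ⊥bis P0·P6 via (15.15,40.97): [(18.4436, 43.2407) (15.8671, 41.4644) (16.6317, 15.0221) (36, 2.0242) (36, 42.8332)]  |A|=678.0212
8. ⊥bis P0·P7 via (15.265,43.47): [(18.4436, 43.2407) (15.8671, 41.4644) (16.6317, 15.0221) (36, 2.0242) (36, 42.8332)]  |A|=678.0212
9. canonical 5-gon: [(18.4436, 43.2407) (15.8671, 41.4644) (16.6317, 15.0221) (36, 2.0242) (36, 42.8332)]
10. shoelace: 678.0212

Area of P0's cell: 678.0212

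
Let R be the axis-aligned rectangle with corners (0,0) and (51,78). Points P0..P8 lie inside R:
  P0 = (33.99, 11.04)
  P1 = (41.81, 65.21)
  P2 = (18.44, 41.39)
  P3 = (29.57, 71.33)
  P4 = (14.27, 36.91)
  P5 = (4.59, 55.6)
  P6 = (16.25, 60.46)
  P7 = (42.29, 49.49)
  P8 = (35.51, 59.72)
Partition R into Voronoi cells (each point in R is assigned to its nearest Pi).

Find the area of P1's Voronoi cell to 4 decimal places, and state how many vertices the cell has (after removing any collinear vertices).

1. box [0,51]×[0,78]: [(0, 0) (51, 0) (51, 78) (0, 78)]
2. ⊥bis P1·P0 via (37.9,38.125): [(0, 43.5963) (51, 36.2339) (51, 78) (0, 78)]  |A|=1942.3315
3. ⊥bis P1·P2 via (30.125,53.3): [(46.9193, 36.823) (51, 36.2339) (51, 78) (4.9494, 78)]  |A|=1033.3311
4. ⊥bis P1·P3 via (35.69,68.27): [(28.8369, 54.5638) (46.9193, 36.823) (51, 36.2339) (51, 78) (40.555, 78)]  |A|=616.1006
5. ⊥bis P1·P4 via (28.04,51.06): [(28.8369, 54.5638) (46.9193, 36.823) (51, 36.2339) (51, 78) (40.555, 78)]  |A|=616.1006
6. ⊥bis P1·P5 via (23.2,60.405): [(28.8369, 54.5638) (46.9193, 36.823) (51, 36.2339) (51, 78) (40.555, 78)]  |A|=616.1006
7. ⊥bis P1·P6 via (29.03,62.835): [(30.0983, 57.0866) (30.9529, 52.4877) (46.9193, 36.823) (51, 36.2339) (51, 78) (40.555, 78)]  |A|=612.1221
8. ⊥bis P1·P7 via (42.05,57.35): [(30.0983, 57.0866) (30.117, 56.9856) (51, 57.6233) (51, 78) (40.555, 78)]  |A|=323.2345
9. ⊥bis P1·P8 via (38.66,62.465): [(34.9285, 66.747) (43.0897, 57.3817) (51, 57.6233) (51, 78) (40.555, 78)]  |A|=260.5374
10. canonical 5-gon: [(34.9285, 66.747) (43.0897, 57.3817) (51, 57.6233) (51, 78) (40.555, 78)]
11. shoelace: 260.5374

Area of P1's cell: 260.5374 (5 vertices)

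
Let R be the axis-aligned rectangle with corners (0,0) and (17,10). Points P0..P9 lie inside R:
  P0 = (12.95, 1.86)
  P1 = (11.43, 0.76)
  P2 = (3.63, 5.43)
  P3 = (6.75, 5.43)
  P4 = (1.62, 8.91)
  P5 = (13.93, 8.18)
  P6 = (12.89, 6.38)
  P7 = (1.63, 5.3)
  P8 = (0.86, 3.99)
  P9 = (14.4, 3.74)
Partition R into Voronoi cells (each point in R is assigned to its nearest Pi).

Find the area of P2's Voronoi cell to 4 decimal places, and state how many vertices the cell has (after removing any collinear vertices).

Area of P2's cell: 16.1898 (5 vertices)

1. box [0,17]×[0,10]: [(0, 0) (17, 0) (17, 10) (0, 10)]
2. ⊥bis P2·P0 via (8.29,3.645): [(0, 0) (6.8938, 0) (10.7243, 10) (0, 10)]  |A|=88.0903
3. ⊥bis P2·P1 via (7.53,3.095): [(0, 0) (5.677, 0) (9.055, 5.642) (10.7243, 10) (0, 10)]  |A|=84.6576
4. ⊥bis P2·P3 via (5.19,5.43): [(0, 0) (5.19, 0) (5.19, 10) (0, 10)]  |A|=51.9
5. ⊥bis P2·P4 via (2.625,7.17): [(0, 5.6538) (0, 0) (5.19, 0) (5.19, 8.6515)]  |A|=37.1224
6. ⊥bis P2·P5 via (8.78,6.805): [(0, 5.6538) (0, 0) (5.19, 0) (5.19, 8.6515)]  |A|=37.1224
7. ⊥bis P2·P6 via (8.26,5.905): [(0, 5.6538) (0, 0) (5.19, 0) (5.19, 8.6515)]  |A|=37.1224
8. ⊥bis P2·P7 via (2.63,5.365): [(2.5167, 7.1075) (2.9787, 0) (5.19, 0) (5.19, 8.6515)]  |A|=19.4222
9. ⊥bis P2·P8 via (2.245,4.71): [(2.5167, 7.1075) (2.7337, 3.77) (4.6935, 0) (5.19, 0) (5.19, 8.6515)]  |A|=16.1898
10. ⊥bis P2·P9 via (9.015,4.585): [(2.5167, 7.1075) (2.7337, 3.77) (4.6935, 0) (5.19, 0) (5.19, 8.6515)]  |A|=16.1898
11. canonical 5-gon: [(2.5167, 7.1075) (2.7337, 3.77) (4.6935, 0) (5.19, 0) (5.19, 8.6515)]
12. shoelace: 16.1898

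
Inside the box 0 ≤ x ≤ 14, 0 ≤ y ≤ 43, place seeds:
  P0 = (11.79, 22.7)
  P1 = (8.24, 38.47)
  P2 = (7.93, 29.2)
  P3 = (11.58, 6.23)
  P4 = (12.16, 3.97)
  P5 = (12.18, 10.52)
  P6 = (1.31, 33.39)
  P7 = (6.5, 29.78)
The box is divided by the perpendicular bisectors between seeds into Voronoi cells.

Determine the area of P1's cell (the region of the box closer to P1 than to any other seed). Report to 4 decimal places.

Area of P1's cell: 100.9821

1. box [0,14]×[0,43]: [(0, 0) (14, 0) (14, 43) (0, 43)]
2. ⊥bis P1·P0 via (10.015,30.585): [(0, 28.3305) (14, 31.4821) (14, 43) (0, 43)]  |A|=183.3119
3. ⊥bis P1·P2 via (8.085,33.835): [(0, 34.1054) (14, 33.6372) (14, 43) (0, 43)]  |A|=127.802
4. ⊥bis P1·P3 via (9.91,22.35): [(0, 34.1054) (14, 33.6372) (14, 43) (0, 43)]  |A|=127.802
5. ⊥bis P1·P4 via (10.2,21.22): [(0, 34.1054) (14, 33.6372) (14, 43) (0, 43)]  |A|=127.802
6. ⊥bis P1·P5 via (10.21,24.495): [(0, 34.1054) (14, 33.6372) (14, 43) (0, 43)]  |A|=127.802
7. ⊥bis P1·P6 via (4.775,35.93): [(0, 42.4439) (6.2661, 33.8958) (14, 33.6372) (14, 43) (0, 43)]  |A|=101.6767
8. ⊥bis P1·P7 via (7.37,34.125): [(0, 42.4439) (5.8794, 34.4235) (8.9654, 33.8056) (14, 33.6372) (14, 43) (0, 43)]  |A|=100.9821
9. canonical 6-gon: [(0, 42.4439) (5.8794, 34.4235) (8.9654, 33.8056) (14, 33.6372) (14, 43) (0, 43)]
10. shoelace: 100.9821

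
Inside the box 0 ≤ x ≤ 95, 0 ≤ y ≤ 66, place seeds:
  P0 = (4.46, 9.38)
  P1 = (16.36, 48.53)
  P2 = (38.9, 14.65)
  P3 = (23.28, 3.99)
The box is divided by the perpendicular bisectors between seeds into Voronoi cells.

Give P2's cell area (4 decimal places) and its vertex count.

1. box [0,95]×[0,66]: [(0, 0) (95, 0) (95, 66) (0, 66)]
2. ⊥bis P2·P0 via (21.68,12.015): [(23.5185, 0) (95, 0) (95, 66) (13.4192, 66)]  |A|=5051.0539
3. ⊥bis P2·P1 via (27.63,31.59): [(19.5112, 26.1886) (23.5185, 0) (95, 0) (95, 66) (79.3519, 66)]  |A|=3738.6193
4. ⊥bis P2·P3 via (31.09,9.32): [(19.557, 26.2191) (37.4505, 0) (95, 0) (95, 66) (79.3519, 66)]  |A|=3555.3151
5. canonical 5-gon: [(19.557, 26.2191) (37.4505, 0) (95, 0) (95, 66) (79.3519, 66)]
6. shoelace: 3555.3151

Area of P2's cell: 3555.3151 (5 vertices)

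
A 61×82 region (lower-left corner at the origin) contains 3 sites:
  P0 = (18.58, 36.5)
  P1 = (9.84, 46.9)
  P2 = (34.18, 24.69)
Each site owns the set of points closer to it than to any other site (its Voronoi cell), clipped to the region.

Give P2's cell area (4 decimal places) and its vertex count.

1. box [0,61]×[0,82]: [(0, 0) (61, 0) (61, 82) (0, 82)]
2. ⊥bis P2·P0 via (26.38,30.595): [(3.218, 0) (61, 0) (61, 76.3251)]  |A|=2205.1067
3. ⊥bis P2·P1 via (22.01,35.795): [(3.218, 0) (61, 0) (61, 76.3251)]  |A|=2205.1067
4. canonical 3-gon: [(3.218, 0) (61, 0) (61, 76.3251)]
5. shoelace: 2205.1067

Area of P2's cell: 2205.1067 (3 vertices)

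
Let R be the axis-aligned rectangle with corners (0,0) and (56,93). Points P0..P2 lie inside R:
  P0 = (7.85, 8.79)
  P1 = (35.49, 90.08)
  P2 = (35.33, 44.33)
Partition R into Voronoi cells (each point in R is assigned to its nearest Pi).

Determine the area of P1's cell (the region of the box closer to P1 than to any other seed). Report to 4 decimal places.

1. box [0,56]×[0,93]: [(0, 0) (56, 0) (56, 93) (0, 93)]
2. ⊥bis P1·P0 via (21.67,49.435): [(0, 56.8032) (56, 37.7622) (56, 93) (0, 93)]  |A|=2560.1693
3. ⊥bis P1·P2 via (35.41,67.205): [(0, 67.3288) (56, 67.133) (56, 93) (0, 93)]  |A|=1443.0688
4. canonical 4-gon: [(0, 67.3288) (56, 67.133) (56, 93) (0, 93)]
5. shoelace: 1443.0688

Area of P1's cell: 1443.0688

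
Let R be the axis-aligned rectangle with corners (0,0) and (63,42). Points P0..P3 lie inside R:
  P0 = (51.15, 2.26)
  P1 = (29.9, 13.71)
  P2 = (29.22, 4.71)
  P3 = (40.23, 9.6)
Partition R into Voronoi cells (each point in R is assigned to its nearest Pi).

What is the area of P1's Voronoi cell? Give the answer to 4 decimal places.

1. box [0,63]×[0,42]: [(0, 0) (63, 0) (63, 42) (0, 42)]
2. ⊥bis P1·P0 via (40.525,7.985): [(0, 0) (36.2225, 0) (58.8531, 42) (0, 42)]  |A|=1996.5871
3. ⊥bis P1·P2 via (29.56,9.21): [(0, 11.4434) (40.7303, 8.366) (58.8531, 42) (0, 42)]  |A|=1612.021
4. ⊥bis P1·P3 via (35.065,11.655): [(0, 11.4434) (33.9599, 8.8776) (47.1384, 42) (0, 42)]  |A|=1299.5187
5. canonical 4-gon: [(0, 11.4434) (33.9599, 8.8776) (47.1384, 42) (0, 42)]
6. shoelace: 1299.5187

Area of P1's cell: 1299.5187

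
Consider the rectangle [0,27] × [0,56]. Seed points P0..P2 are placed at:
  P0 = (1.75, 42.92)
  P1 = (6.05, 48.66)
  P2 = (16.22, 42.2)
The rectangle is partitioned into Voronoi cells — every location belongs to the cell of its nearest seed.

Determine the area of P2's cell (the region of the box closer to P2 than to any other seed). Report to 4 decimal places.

Area of P2's cell: 992.0496

1. box [0,27]×[0,56]: [(0, 0) (27, 0) (27, 56) (0, 56)]
2. ⊥bis P2·P0 via (8.985,42.56): [(6.8673, 0) (27, 0) (27, 56) (9.6537, 56)]  |A|=1049.4108
3. ⊥bis P2·P1 via (11.135,45.43): [(8.9572, 42.0015) (6.8673, 0) (27, 0) (27, 56) (17.8491, 56)]  |A|=992.0496
4. canonical 5-gon: [(8.9572, 42.0015) (6.8673, 0) (27, 0) (27, 56) (17.8491, 56)]
5. shoelace: 992.0496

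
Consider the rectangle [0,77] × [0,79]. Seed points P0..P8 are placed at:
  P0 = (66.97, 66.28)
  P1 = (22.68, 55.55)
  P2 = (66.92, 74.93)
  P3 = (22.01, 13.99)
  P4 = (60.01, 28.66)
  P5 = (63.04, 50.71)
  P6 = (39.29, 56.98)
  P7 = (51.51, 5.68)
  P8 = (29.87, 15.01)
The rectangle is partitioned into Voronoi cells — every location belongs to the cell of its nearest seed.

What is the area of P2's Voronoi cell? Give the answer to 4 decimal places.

Area of P2's cell: 249.3780

1. box [0,77]×[0,79]: [(0, 0) (77, 0) (77, 79) (0, 79)]
2. ⊥bis P2·P0 via (66.945,70.605): [(0, 70.218) (77, 70.6631) (77, 79) (0, 79)]  |A|=659.0755
3. ⊥bis P2·P1 via (44.8,65.24): [(42.5117, 70.4638) (77, 70.6631) (77, 79) (38.7722, 79)]  |A|=306.9232
4. ⊥bis P2·P3 via (44.465,44.46): [(42.5117, 70.4638) (77, 70.6631) (77, 79) (38.7722, 79)]  |A|=306.9232
5. ⊥bis P2·P4 via (63.465,51.795): [(42.5117, 70.4638) (77, 70.6631) (77, 79) (38.7722, 79)]  |A|=306.9232
6. ⊥bis P2·P5 via (64.98,62.82): [(42.5117, 70.4638) (77, 70.6631) (77, 79) (38.7722, 79)]  |A|=306.9232
7. ⊥bis P2·P6 via (53.105,65.955): [(50.1472, 70.5079) (77, 70.6631) (77, 79) (44.6302, 79)]  |A|=249.378
8. ⊥bis P2·P7 via (59.215,40.305): [(50.1472, 70.5079) (77, 70.6631) (77, 79) (44.6302, 79)]  |A|=249.378
9. ⊥bis P2·P8 via (48.395,44.97): [(50.1472, 70.5079) (77, 70.6631) (77, 79) (44.6302, 79)]  |A|=249.378
10. canonical 4-gon: [(50.1472, 70.5079) (77, 70.6631) (77, 79) (44.6302, 79)]
11. shoelace: 249.378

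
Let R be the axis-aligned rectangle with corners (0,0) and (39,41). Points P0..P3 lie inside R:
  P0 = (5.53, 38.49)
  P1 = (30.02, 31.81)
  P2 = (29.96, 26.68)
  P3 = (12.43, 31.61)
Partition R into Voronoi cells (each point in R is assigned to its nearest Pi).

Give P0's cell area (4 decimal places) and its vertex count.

1. box [0,39]×[0,41]: [(0, 0) (39, 0) (39, 41) (0, 41)]
2. ⊥bis P0·P1 via (17.775,35.15): [(0, 0) (8.1873, 0) (19.3707, 41) (0, 41)]  |A|=564.9391
3. ⊥bis P0·P2 via (17.745,32.585): [(0, 0) (1.9927, 0) (16.2083, 29.4062) (19.3707, 41) (0, 41)]  |A|=473.8587
4. ⊥bis P0·P3 via (8.98,35.05): [(0, 26.0439) (14.9128, 41) (0, 41)]  |A|=111.5184
5. canonical 3-gon: [(0, 26.0439) (14.9128, 41) (0, 41)]
6. shoelace: 111.5184

Area of P0's cell: 111.5184 (3 vertices)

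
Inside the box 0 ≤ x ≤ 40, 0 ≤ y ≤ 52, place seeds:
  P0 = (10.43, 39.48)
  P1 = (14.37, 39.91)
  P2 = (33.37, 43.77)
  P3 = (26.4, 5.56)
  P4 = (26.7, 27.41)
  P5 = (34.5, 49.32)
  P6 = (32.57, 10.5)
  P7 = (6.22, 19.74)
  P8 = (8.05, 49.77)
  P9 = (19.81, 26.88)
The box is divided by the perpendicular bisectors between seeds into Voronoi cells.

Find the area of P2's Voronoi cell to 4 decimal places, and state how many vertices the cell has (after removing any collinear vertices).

Area of P2's cell: 199.0550 (4 vertices)

1. box [0,40]×[0,52]: [(0, 0) (40, 0) (40, 52) (0, 52)]
2. ⊥bis P2·P0 via (21.9,41.625): [(29.6843, 0) (40, 0) (40, 52) (19.9598, 52)]  |A|=789.2547
3. ⊥bis P2·P1 via (23.87,41.84): [(32.3701, 0) (40, 0) (40, 52) (21.8059, 52)]  |A|=671.4229
4. ⊥bis P2·P3 via (29.885,24.665): [(27.262, 25.1435) (40, 22.8199) (40, 52) (21.8059, 52)]  |A|=430.1627
5. ⊥bis P2·P4 via (30.035,35.59): [(24.6977, 37.766) (40, 31.5273) (40, 52) (21.8059, 52)]  |A|=286.1274
6. ⊥bis P2·P5 via (33.935,46.545): [(22.4386, 48.8857) (24.6977, 37.766) (40, 31.5273) (40, 45.3101)]  |A|=199.055
7. ⊥bis P2·P6 via (32.97,27.135): [(22.4386, 48.8857) (24.6977, 37.766) (40, 31.5273) (40, 45.3101)]  |A|=199.055
8. ⊥bis P2·P7 via (19.795,31.755): [(22.4386, 48.8857) (24.6977, 37.766) (40, 31.5273) (40, 45.3101)]  |A|=199.055
9. ⊥bis P2·P8 via (20.71,46.77): [(22.4386, 48.8857) (24.6977, 37.766) (40, 31.5273) (40, 45.3101)]  |A|=199.055
10. ⊥bis P2·P9 via (26.59,35.325): [(22.4386, 48.8857) (24.6977, 37.766) (40, 31.5273) (40, 45.3101)]  |A|=199.055
11. canonical 4-gon: [(22.4386, 48.8857) (24.6977, 37.766) (40, 31.5273) (40, 45.3101)]
12. shoelace: 199.055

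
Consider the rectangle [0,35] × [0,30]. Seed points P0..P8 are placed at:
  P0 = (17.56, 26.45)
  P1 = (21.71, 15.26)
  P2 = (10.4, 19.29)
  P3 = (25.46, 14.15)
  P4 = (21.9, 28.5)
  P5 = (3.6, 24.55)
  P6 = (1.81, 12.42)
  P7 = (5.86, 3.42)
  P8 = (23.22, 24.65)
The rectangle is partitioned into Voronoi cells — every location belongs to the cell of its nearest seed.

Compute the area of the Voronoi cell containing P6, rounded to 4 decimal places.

1. box [0,35]×[0,30]: [(0, 0) (35, 0) (35, 30) (0, 30)]
2. ⊥bis P6·P0 via (9.685,19.435): [(0, 0) (26.9976, 0) (0.2738, 30) (0, 30)]  |A|=409.0701
3. ⊥bis P6·P1 via (11.76,13.84): [(0, 0) (13.7352, 0) (11.205, 17.7286) (0.2738, 30) (0, 30)]  |A|=291.508
4. ⊥bis P6·P2 via (6.105,15.855): [(0, 23.4885) (0, 0) (13.7352, 0) (12.6383, 7.6861)]  |A|=201.2112
5. ⊥bis P6·P3 via (13.635,13.285): [(0, 23.4885) (0, 0) (13.7352, 0) (12.6383, 7.6861)]  |A|=201.2112
6. ⊥bis P6·P4 via (11.855,20.46): [(0, 23.4885) (0, 0) (13.7352, 0) (12.6383, 7.6861)]  |A|=201.2112
7. ⊥bis P6·P5 via (2.705,18.485): [(4.1751, 18.2681) (0, 18.8842) (0, 0) (13.7352, 0) (12.6383, 7.6861)]  |A|=191.5995
8. ⊥bis P6·P7 via (3.835,7.92): [(10.1709, 10.7712) (4.1751, 18.2681) (0, 18.8842) (0, 6.1943)]  |A|=78.3371
9. ⊥bis P6·P8 via (12.515,18.535): [(10.1709, 10.7712) (4.1751, 18.2681) (0, 18.8842) (0, 6.1943)]  |A|=78.3371
10. canonical 4-gon: [(10.1709, 10.7712) (4.1751, 18.2681) (0, 18.8842) (0, 6.1943)]
11. shoelace: 78.3371

Area of P6's cell: 78.3371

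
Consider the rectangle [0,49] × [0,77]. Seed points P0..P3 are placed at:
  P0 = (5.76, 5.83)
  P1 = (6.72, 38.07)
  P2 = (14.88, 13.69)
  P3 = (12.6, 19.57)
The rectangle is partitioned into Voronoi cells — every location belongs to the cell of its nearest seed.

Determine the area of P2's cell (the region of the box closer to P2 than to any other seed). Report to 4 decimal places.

1. box [0,49]×[0,77]: [(0, 0) (49, 0) (49, 77) (0, 77)]
2. ⊥bis P2·P0 via (10.32,9.76): [(0, 21.7344) (18.7316, 0) (49, 0) (49, 77) (0, 77)]  |A|=3569.4406
3. ⊥bis P2·P1 via (10.8,25.88): [(0, 22.2652) (0, 21.7344) (18.7316, 0) (49, 0) (49, 38.6656)]  |A|=1289.2451
4. ⊥bis P2·P3 via (13.74,16.63): [(6.7388, 13.9153) (18.7316, 0) (49, 0) (49, 30.3022)]  |A|=850.9007
5. canonical 4-gon: [(6.7388, 13.9153) (18.7316, 0) (49, 0) (49, 30.3022)]
6. shoelace: 850.9007

Area of P2's cell: 850.9007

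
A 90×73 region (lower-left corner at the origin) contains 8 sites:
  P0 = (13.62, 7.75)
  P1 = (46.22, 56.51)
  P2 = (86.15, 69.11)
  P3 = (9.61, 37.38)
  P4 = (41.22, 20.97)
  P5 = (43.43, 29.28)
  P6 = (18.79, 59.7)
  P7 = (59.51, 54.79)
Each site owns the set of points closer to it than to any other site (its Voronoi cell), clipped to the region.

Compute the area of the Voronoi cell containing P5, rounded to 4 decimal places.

Area of P5's cell: 895.7181

1. box [0,90]×[0,73]: [(0, 0) (90, 0) (90, 73) (0, 73)]
2. ⊥bis P5·P0 via (28.525,18.515): [(0, 58.0101) (41.8973, 0) (90, 0) (90, 73) (0, 73)]  |A|=5354.7663
3. ⊥bis P5·P1 via (44.825,42.895): [(8.207, 46.6469) (41.8973, 0) (90, 0) (90, 38.2663)]  |A|=2686.8809
4. ⊥bis P5·P2 via (64.79,49.195): [(73.3929, 39.9679) (8.207, 46.6469) (41.8973, 0) (90, 0) (90, 22.1558)]  |A|=2553.106
5. ⊥bis P5·P3 via (26.52,33.33): [(73.3929, 39.9679) (29.1944, 44.4965) (24.3547, 24.2891) (41.8973, 0) (90, 0) (90, 22.1558)]  |A|=2335.8519
6. ⊥bis P5·P4 via (42.325,25.125): [(73.3929, 39.9679) (29.1944, 44.4965) (25.619, 29.5679) (90, 12.4461) (90, 22.1558)]  |A|=1162.4026
7. ⊥bis P5·P6 via (31.11,44.49): [(73.3929, 39.9679) (30.902, 44.3216) (28.7314, 42.5634) (25.619, 29.5679) (90, 12.4461) (90, 22.1558)]  |A|=1160.7115
8. ⊥bis P5·P7 via (51.47,42.035): [(51.1306, 42.2489) (30.902, 44.3216) (28.7314, 42.5634) (25.619, 29.5679) (90, 12.4461) (90, 17.748)]  |A|=895.7181
9. canonical 6-gon: [(51.1306, 42.2489) (30.902, 44.3216) (28.7314, 42.5634) (25.619, 29.5679) (90, 12.4461) (90, 17.748)]
10. shoelace: 895.7181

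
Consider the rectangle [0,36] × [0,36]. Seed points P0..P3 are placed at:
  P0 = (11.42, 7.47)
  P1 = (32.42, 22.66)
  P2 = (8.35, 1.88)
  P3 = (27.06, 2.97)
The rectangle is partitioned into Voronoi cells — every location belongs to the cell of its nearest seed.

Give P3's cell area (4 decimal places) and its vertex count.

1. box [0,36]×[0,36]: [(0, 0) (36, 0) (36, 36) (0, 36)]
2. ⊥bis P3·P0 via (19.24,5.22): [(17.7381, 0) (36, 0) (36, 36) (28.0961, 36)]  |A|=470.984
3. ⊥bis P3·P1 via (29.74,12.815): [(22.0292, 14.914) (17.7381, 0) (36, 0) (36, 11.1109)]  |A|=213.7935
4. ⊥bis P3·P2 via (17.705,2.425): [(22.0292, 14.914) (17.8281, 0.3127) (17.8463, 0) (36, 0) (36, 11.1109)]  |A|=213.7766
5. canonical 5-gon: [(22.0292, 14.914) (17.8281, 0.3127) (17.8463, 0) (36, 0) (36, 11.1109)]
6. shoelace: 213.7766

Area of P3's cell: 213.7766 (5 vertices)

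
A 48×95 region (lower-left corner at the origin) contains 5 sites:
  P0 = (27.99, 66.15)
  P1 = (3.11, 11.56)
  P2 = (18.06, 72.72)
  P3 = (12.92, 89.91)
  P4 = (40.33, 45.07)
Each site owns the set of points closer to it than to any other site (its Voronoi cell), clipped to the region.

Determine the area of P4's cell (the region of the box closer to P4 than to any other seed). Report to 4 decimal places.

1. box [0,48]×[0,95]: [(0, 0) (48, 0) (48, 95) (0, 95)]
2. ⊥bis P4·P0 via (34.16,55.61): [(0, 35.6131) (0, 0) (48, 0) (48, 63.7118)]  |A|=2383.7975
3. ⊥bis P4·P1 via (21.72,28.315): [(9.9207, 41.4206) (47.2126, 0) (48, 0) (48, 63.7118)]  |A|=1229.3557
4. ⊥bis P4·P2 via (29.195,58.895): [(9.9207, 41.4206) (47.2126, 0) (48, 0) (48, 63.7118)]  |A|=1229.3557
5. ⊥bis P4·P3 via (26.625,67.49): [(9.9207, 41.4206) (47.2126, 0) (48, 0) (48, 63.7118)]  |A|=1229.3557
6. canonical 4-gon: [(9.9207, 41.4206) (47.2126, 0) (48, 0) (48, 63.7118)]
7. shoelace: 1229.3557

Area of P4's cell: 1229.3557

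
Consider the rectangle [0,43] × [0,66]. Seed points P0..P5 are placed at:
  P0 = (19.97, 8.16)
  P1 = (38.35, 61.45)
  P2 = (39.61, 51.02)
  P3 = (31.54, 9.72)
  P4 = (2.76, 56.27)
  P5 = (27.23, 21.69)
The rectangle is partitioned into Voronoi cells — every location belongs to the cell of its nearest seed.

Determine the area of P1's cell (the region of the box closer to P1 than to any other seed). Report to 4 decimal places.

Area of P1's cell: 240.7320

1. box [0,43]×[0,66]: [(0, 0) (43, 0) (43, 66) (0, 66)]
2. ⊥bis P1·P0 via (29.16,34.805): [(0, 44.8624) (43, 30.0315) (43, 66) (0, 66)]  |A|=1227.7801
3. ⊥bis P1·P2 via (38.98,56.235): [(0, 51.526) (43, 56.7206) (43, 66) (0, 66)]  |A|=510.6971
4. ⊥bis P1·P3 via (34.945,35.585): [(0, 51.526) (43, 56.7206) (43, 66) (0, 66)]  |A|=510.6971
5. ⊥bis P1·P4 via (20.555,58.86): [(21.2488, 54.093) (43, 56.7206) (43, 66) (19.5158, 66)]  |A|=240.732
6. ⊥bis P1·P5 via (32.79,41.57): [(21.2488, 54.093) (43, 56.7206) (43, 66) (19.5158, 66)]  |A|=240.732
7. canonical 4-gon: [(21.2488, 54.093) (43, 56.7206) (43, 66) (19.5158, 66)]
8. shoelace: 240.732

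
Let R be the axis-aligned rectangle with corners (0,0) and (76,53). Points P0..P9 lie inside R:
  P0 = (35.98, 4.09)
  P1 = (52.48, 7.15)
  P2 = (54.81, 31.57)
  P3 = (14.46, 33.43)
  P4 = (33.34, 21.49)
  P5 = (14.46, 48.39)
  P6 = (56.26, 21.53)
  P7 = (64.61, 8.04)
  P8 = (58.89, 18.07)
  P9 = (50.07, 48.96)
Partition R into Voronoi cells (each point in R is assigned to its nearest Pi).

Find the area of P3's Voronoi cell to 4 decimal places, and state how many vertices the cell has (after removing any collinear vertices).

Area of P3's cell: 764.0806 (5 vertices)

1. box [0,76]×[0,53]: [(0, 0) (76, 0) (76, 53) (0, 53)]
2. ⊥bis P3·P0 via (25.22,18.76): [(0, 0.2619) (71.9022, 53) (0, 53)]  |A|=1895.9937
3. ⊥bis P3·P1 via (33.47,20.29): [(0, 0.2619) (39.8087, 29.4604) (56.0796, 53) (0, 53)]  |A|=1709.7648
4. ⊥bis P3·P2 via (34.635,32.5): [(0, 0.2619) (34.3089, 25.4265) (35.58, 53) (0, 53)]  |A|=1395.2271
5. ⊥bis P3·P4 via (23.9,27.46): [(0, 0.2619) (12.4957, 9.4271) (35.2284, 45.3729) (35.58, 53) (0, 53)]  |A|=1185.0347
6. ⊥bis P3·P5 via (14.46,40.91): [(0, 40.91) (0, 0.2619) (12.4957, 9.4271) (32.406, 40.91)]  |A|=764.0807
7. ⊥bis P3·P6 via (35.36,27.48): [(0, 40.91) (0, 0.2619) (12.4957, 9.4271) (32.406, 40.91)]  |A|=764.0807
8. ⊥bis P3·P7 via (39.535,20.735): [(0, 40.91) (0, 0.2619) (12.4957, 9.4271) (32.406, 40.91)]  |A|=764.0807
9. ⊥bis P3·P8 via (36.675,25.75): [(0, 40.91) (0, 0.2619) (12.4957, 9.4271) (32.406, 40.91)]  |A|=764.0807
10. ⊥bis P3·P9 via (32.265,41.195): [(32.3893, 40.91) (0, 40.91) (0, 0.2619) (12.4957, 9.4271) (32.3961, 40.8944)]  |A|=764.0806
11. canonical 5-gon: [(32.3893, 40.91) (0, 40.91) (0, 0.2619) (12.4957, 9.4271) (32.3961, 40.8944)]
12. shoelace: 764.0806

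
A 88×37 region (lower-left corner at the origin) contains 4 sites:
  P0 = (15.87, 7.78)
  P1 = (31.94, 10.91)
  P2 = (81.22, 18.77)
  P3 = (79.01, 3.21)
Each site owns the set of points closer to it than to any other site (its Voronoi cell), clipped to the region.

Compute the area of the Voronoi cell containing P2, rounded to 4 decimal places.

Area of P2's cell: 821.4550

1. box [0,88]×[0,37]: [(0, 0) (88, 0) (88, 37) (0, 37)]
2. ⊥bis P2·P0 via (48.545,13.275): [(50.7775, 0) (88, 0) (88, 37) (44.5551, 37)]  |A|=1492.3467
3. ⊥bis P2·P1 via (56.58,14.84): [(58.9469, 0) (88, 0) (88, 37) (53.0456, 37)]  |A|=1184.1391
4. ⊥bis P2·P3 via (80.115,10.99): [(56.6628, 14.3209) (88, 9.8701) (88, 37) (53.0456, 37)]  |A|=821.455
5. canonical 4-gon: [(56.6628, 14.3209) (88, 9.8701) (88, 37) (53.0456, 37)]
6. shoelace: 821.455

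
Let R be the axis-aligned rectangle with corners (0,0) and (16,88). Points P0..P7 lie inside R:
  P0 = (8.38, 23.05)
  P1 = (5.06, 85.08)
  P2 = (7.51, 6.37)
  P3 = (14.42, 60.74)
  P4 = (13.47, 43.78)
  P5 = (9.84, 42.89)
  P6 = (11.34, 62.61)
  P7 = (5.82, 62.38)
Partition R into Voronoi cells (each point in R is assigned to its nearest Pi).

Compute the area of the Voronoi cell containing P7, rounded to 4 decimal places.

1. box [0,16]×[0,88]: [(0, 0) (16, 0) (16, 88) (0, 88)]
2. ⊥bis P7·P0 via (7.1,42.715): [(0, 42.2529) (16, 43.2943) (16, 88) (0, 88)]  |A|=723.6227
3. ⊥bis P7·P1 via (5.44,73.73): [(0, 73.5479) (0, 42.2529) (16, 43.2943) (16, 74.0836)]  |A|=496.674
4. ⊥bis P7·P2 via (6.665,34.375): [(0, 73.5479) (0, 42.2529) (16, 43.2943) (16, 74.0836)]  |A|=496.674
5. ⊥bis P7·P3 via (10.12,61.56): [(12.4858, 73.9659) (0, 73.5479) (0, 42.2529) (6.5191, 42.6772)]  |A|=296.0923
6. ⊥bis P7·P4 via (9.645,53.08): [(8.4057, 52.5703) (12.4858, 73.9659) (0, 73.5479) (0, 49.1131)]  |A|=235.413
7. ⊥bis P7·P5 via (7.83,52.635): [(8.4421, 52.7613) (12.4858, 73.9659) (0, 73.5479) (0, 51.02)]  |A|=226.6243
8. ⊥bis P7·P6 via (8.58,62.495): [(8.4421, 52.7613) (8.8881, 55.1001) (8.1082, 73.8193) (0, 73.5479) (0, 51.02)]  |A|=185.5944
9. canonical 5-gon: [(8.4421, 52.7613) (8.8881, 55.1001) (8.1082, 73.8193) (0, 73.5479) (0, 51.02)]
10. shoelace: 185.5944

Area of P7's cell: 185.5944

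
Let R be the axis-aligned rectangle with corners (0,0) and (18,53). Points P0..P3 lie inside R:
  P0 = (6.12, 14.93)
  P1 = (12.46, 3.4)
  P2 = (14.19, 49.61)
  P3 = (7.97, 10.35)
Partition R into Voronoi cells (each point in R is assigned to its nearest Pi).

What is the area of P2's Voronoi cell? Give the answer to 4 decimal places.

1. box [0,18]×[0,53]: [(0, 0) (18, 0) (18, 53) (0, 53)]
2. ⊥bis P2·P0 via (10.155,32.27): [(0, 34.6331) (18, 30.4445) (18, 53) (0, 53)]  |A|=368.3022
3. ⊥bis P2·P1 via (13.325,26.505): [(0, 34.6331) (18, 30.4445) (18, 53) (0, 53)]  |A|=368.3022
4. ⊥bis P2·P3 via (11.08,29.98): [(0, 34.6331) (18, 30.4445) (18, 53) (0, 53)]  |A|=368.3022
5. canonical 4-gon: [(0, 34.6331) (18, 30.4445) (18, 53) (0, 53)]
6. shoelace: 368.3022

Area of P2's cell: 368.3022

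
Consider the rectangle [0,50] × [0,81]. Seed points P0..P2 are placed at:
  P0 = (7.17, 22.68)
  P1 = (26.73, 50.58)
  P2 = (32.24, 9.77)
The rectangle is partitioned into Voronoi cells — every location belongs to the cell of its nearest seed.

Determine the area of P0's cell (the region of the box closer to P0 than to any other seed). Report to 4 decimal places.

1. box [0,50]×[0,81]: [(0, 0) (50, 0) (50, 81) (0, 81)]
2. ⊥bis P0·P1 via (16.95,36.63): [(0, 48.5132) (0, 0) (50, 0) (50, 13.4595)]  |A|=1549.3172
3. ⊥bis P0·P2 via (19.705,16.225): [(26.6947, 29.7983) (0, 48.5132) (0, 0) (11.3498, 0)]  |A|=816.6243
4. canonical 4-gon: [(26.6947, 29.7983) (0, 48.5132) (0, 0) (11.3498, 0)]
5. shoelace: 816.6243

Area of P0's cell: 816.6243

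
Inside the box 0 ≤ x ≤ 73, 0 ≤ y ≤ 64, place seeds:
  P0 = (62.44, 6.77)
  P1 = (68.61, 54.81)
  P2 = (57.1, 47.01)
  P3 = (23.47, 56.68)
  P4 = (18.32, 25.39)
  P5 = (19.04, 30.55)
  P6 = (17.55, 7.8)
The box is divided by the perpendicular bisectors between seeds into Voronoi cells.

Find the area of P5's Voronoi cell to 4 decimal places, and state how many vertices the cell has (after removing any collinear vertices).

Area of P5's cell: 652.8639 (5 vertices)

1. box [0,73]×[0,64]: [(0, 0) (73, 0) (73, 64) (0, 64)]
2. ⊥bis P5·P0 via (40.74,18.66): [(0, 0) (30.5157, 0) (65.583, 64) (0, 64)]  |A|=3075.1575
3. ⊥bis P5·P1 via (43.825,42.68): [(0, 0) (30.5157, 0) (48.5789, 32.9665) (33.3908, 64) (0, 64)]  |A|=2575.6391
4. ⊥bis P5·P2 via (38.07,38.78): [(0, 0) (30.5157, 0) (44.1108, 24.812) (27.163, 64) (0, 64)]  |A|=2322.3555
5. ⊥bis P5·P3 via (21.255,43.615): [(0, 47.2185) (0, 0) (30.5157, 0) (44.1108, 24.812) (37.144, 40.9212)]  |A|=1697.2458
6. ⊥bis P5·P4 via (18.68,27.97): [(0, 47.2185) (0, 30.5765) (43.9121, 24.4492) (44.1108, 24.812) (37.144, 40.9212)]  |A|=652.8639
7. ⊥bis P5·P6 via (18.295,19.175): [(0, 47.2185) (0, 30.5765) (43.9121, 24.4492) (44.1108, 24.812) (37.144, 40.9212)]  |A|=652.8639
8. canonical 5-gon: [(0, 47.2185) (0, 30.5765) (43.9121, 24.4492) (44.1108, 24.812) (37.144, 40.9212)]
9. shoelace: 652.8639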